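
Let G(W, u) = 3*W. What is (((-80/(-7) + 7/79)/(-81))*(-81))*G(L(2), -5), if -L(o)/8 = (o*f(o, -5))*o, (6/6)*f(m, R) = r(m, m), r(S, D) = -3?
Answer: 1834272/553 ≈ 3316.9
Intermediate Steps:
f(m, R) = -3
L(o) = 24*o² (L(o) = -8*o*(-3)*o = -8*(-3*o)*o = -(-24)*o² = 24*o²)
(((-80/(-7) + 7/79)/(-81))*(-81))*G(L(2), -5) = (((-80/(-7) + 7/79)/(-81))*(-81))*(3*(24*2²)) = (((-80*(-⅐) + 7*(1/79))*(-1/81))*(-81))*(3*(24*4)) = (((80/7 + 7/79)*(-1/81))*(-81))*(3*96) = (((6369/553)*(-1/81))*(-81))*288 = -2123/14931*(-81)*288 = (6369/553)*288 = 1834272/553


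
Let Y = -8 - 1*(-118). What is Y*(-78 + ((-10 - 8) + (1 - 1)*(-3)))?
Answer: -10560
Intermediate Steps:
Y = 110 (Y = -8 + 118 = 110)
Y*(-78 + ((-10 - 8) + (1 - 1)*(-3))) = 110*(-78 + ((-10 - 8) + (1 - 1)*(-3))) = 110*(-78 + (-18 + 0*(-3))) = 110*(-78 + (-18 + 0)) = 110*(-78 - 18) = 110*(-96) = -10560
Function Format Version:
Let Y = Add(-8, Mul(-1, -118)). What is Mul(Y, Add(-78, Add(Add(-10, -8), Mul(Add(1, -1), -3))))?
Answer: -10560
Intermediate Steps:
Y = 110 (Y = Add(-8, 118) = 110)
Mul(Y, Add(-78, Add(Add(-10, -8), Mul(Add(1, -1), -3)))) = Mul(110, Add(-78, Add(Add(-10, -8), Mul(Add(1, -1), -3)))) = Mul(110, Add(-78, Add(-18, Mul(0, -3)))) = Mul(110, Add(-78, Add(-18, 0))) = Mul(110, Add(-78, -18)) = Mul(110, -96) = -10560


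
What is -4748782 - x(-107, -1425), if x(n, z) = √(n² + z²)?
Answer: -4748782 - 17*√7066 ≈ -4.7502e+6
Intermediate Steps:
-4748782 - x(-107, -1425) = -4748782 - √((-107)² + (-1425)²) = -4748782 - √(11449 + 2030625) = -4748782 - √2042074 = -4748782 - 17*√7066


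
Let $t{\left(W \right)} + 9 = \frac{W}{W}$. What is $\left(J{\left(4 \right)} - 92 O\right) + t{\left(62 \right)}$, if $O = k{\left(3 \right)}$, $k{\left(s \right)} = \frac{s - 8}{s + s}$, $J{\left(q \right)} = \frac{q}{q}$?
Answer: $\frac{209}{3} \approx 69.667$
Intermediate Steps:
$t{\left(W \right)} = -8$ ($t{\left(W \right)} = -9 + \frac{W}{W} = -9 + 1 = -8$)
$J{\left(q \right)} = 1$
$k{\left(s \right)} = \frac{-8 + s}{2 s}$
$O = - \frac{5}{6}$ ($O = \frac{-8 + 3}{2 \cdot 3} = \frac{1}{2} \cdot \frac{1}{3} \left(-5\right) = - \frac{5}{6} \approx -0.83333$)
$\left(J{\left(4 \right)} - 92 O\right) + t{\left(62 \right)} = \left(1 - - \frac{230}{3}\right) - 8 = \left(1 + \frac{230}{3}\right) - 8 = \frac{233}{3} - 8 = \frac{209}{3}$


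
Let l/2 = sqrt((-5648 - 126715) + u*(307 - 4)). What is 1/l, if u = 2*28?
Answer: -I*sqrt(2355)/32970 ≈ -0.0014719*I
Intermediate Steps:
u = 56
l = 14*I*sqrt(2355) (l = 2*sqrt((-5648 - 126715) + 56*(307 - 4)) = 2*sqrt(-132363 + 56*303) = 2*sqrt(-132363 + 16968) = 2*sqrt(-115395) = 2*(7*I*sqrt(2355)) = 14*I*sqrt(2355) ≈ 679.4*I)
1/l = 1/(14*I*sqrt(2355)) = -I*sqrt(2355)/32970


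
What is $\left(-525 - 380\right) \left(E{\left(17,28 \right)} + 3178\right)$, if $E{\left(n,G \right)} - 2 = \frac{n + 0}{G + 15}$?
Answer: $- \frac{123765085}{43} \approx -2.8783 \cdot 10^{6}$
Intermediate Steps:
$E{\left(n,G \right)} = 2 + \frac{n}{15 + G}$ ($E{\left(n,G \right)} = 2 + \frac{n + 0}{G + 15} = 2 + \frac{n}{15 + G}$)
$\left(-525 - 380\right) \left(E{\left(17,28 \right)} + 3178\right) = \left(-525 - 380\right) \left(\frac{30 + 17 + 2 \cdot 28}{15 + 28} + 3178\right) = - 905 \left(\frac{30 + 17 + 56}{43} + 3178\right) = - 905 \left(\frac{1}{43} \cdot 103 + 3178\right) = - 905 \left(\frac{103}{43} + 3178\right) = \left(-905\right) \frac{136757}{43} = - \frac{123765085}{43}$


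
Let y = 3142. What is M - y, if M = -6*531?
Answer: -6328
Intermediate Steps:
M = -3186
M - y = -3186 - 1*3142 = -3186 - 3142 = -6328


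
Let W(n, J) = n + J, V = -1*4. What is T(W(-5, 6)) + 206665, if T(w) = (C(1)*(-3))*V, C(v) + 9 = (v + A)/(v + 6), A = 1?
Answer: 1445923/7 ≈ 2.0656e+5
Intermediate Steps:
V = -4
C(v) = -9 + (1 + v)/(6 + v) (C(v) = -9 + (v + 1)/(v + 6) = -9 + (1 + v)/(6 + v))
W(n, J) = J + n
T(w) = -732/7 (T(w) = (((-53 - 8*1)/(6 + 1))*(-3))*(-4) = (((-53 - 8)/7)*(-3))*(-4) = (((⅐)*(-61))*(-3))*(-4) = -61/7*(-3)*(-4) = (183/7)*(-4) = -732/7)
T(W(-5, 6)) + 206665 = -732/7 + 206665 = 1445923/7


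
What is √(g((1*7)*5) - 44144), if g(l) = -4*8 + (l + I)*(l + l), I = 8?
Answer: 3*I*√4574 ≈ 202.89*I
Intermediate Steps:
g(l) = -32 + 2*l*(8 + l) (g(l) = -4*8 + (l + 8)*(l + l) = -32 + (8 + l)*(2*l) = -32 + 2*l*(8 + l))
√(g((1*7)*5) - 44144) = √((-32 + 2*((1*7)*5)² + 16*((1*7)*5)) - 44144) = √((-32 + 2*(7*5)² + 16*(7*5)) - 44144) = √((-32 + 2*35² + 16*35) - 44144) = √((-32 + 2*1225 + 560) - 44144) = √((-32 + 2450 + 560) - 44144) = √(2978 - 44144) = √(-41166) = 3*I*√4574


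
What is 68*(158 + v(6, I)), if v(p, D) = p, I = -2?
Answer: 11152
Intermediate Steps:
68*(158 + v(6, I)) = 68*(158 + 6) = 68*164 = 11152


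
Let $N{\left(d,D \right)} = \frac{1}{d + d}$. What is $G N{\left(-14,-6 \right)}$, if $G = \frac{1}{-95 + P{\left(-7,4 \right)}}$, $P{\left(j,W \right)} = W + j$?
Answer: $\frac{1}{2744} \approx 0.00036443$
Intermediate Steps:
$N{\left(d,D \right)} = \frac{1}{2 d}$
$G = - \frac{1}{98}$ ($G = \frac{1}{-95 + \left(4 - 7\right)} = \frac{1}{-95 - 3} = \frac{1}{-98} = - \frac{1}{98} \approx -0.010204$)
$G N{\left(-14,-6 \right)} = - \frac{\frac{1}{2} \frac{1}{-14}}{98} = - \frac{\frac{1}{2} \left(- \frac{1}{14}\right)}{98} = \left(- \frac{1}{98}\right) \left(- \frac{1}{28}\right) = \frac{1}{2744}$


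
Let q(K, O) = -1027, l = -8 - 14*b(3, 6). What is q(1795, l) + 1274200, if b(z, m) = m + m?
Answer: 1273173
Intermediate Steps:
b(z, m) = 2*m
l = -176 (l = -8 - 28*6 = -8 - 14*12 = -8 - 168 = -176)
q(1795, l) + 1274200 = -1027 + 1274200 = 1273173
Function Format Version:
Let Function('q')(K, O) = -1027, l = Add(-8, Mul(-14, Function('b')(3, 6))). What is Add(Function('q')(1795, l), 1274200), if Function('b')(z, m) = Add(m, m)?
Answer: 1273173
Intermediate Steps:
Function('b')(z, m) = Mul(2, m)
l = -176 (l = Add(-8, Mul(-14, Mul(2, 6))) = Add(-8, Mul(-14, 12)) = Add(-8, -168) = -176)
Add(Function('q')(1795, l), 1274200) = Add(-1027, 1274200) = 1273173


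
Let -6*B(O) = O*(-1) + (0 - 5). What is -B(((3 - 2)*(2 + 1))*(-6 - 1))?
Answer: 8/3 ≈ 2.6667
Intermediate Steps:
B(O) = 5/6 + O/6 (B(O) = -(O*(-1) + (0 - 5))/6 = -(-O - 5)/6 = -(-5 - O)/6 = 5/6 + O/6)
-B(((3 - 2)*(2 + 1))*(-6 - 1)) = -(5/6 + (((3 - 2)*(2 + 1))*(-6 - 1))/6) = -(5/6 + ((1*3)*(-7))/6) = -(5/6 + (3*(-7))/6) = -(5/6 + (1/6)*(-21)) = -(5/6 - 7/2) = -1*(-8/3) = 8/3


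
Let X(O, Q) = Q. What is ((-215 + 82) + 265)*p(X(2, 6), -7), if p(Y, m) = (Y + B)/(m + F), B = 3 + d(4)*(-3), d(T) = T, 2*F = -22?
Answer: 22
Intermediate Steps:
F = -11 (F = (½)*(-22) = -11)
B = -9 (B = 3 + 4*(-3) = 3 - 12 = -9)
p(Y, m) = (-9 + Y)/(-11 + m) (p(Y, m) = (Y - 9)/(m - 11) = (-9 + Y)/(-11 + m))
((-215 + 82) + 265)*p(X(2, 6), -7) = ((-215 + 82) + 265)*((-9 + 6)/(-11 - 7)) = (-133 + 265)*(-3/(-18)) = 132*(-1/18*(-3)) = 132*(⅙) = 22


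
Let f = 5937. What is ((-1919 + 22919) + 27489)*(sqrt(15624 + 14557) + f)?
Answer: 287879193 + 48489*sqrt(30181) ≈ 2.9630e+8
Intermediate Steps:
((-1919 + 22919) + 27489)*(sqrt(15624 + 14557) + f) = ((-1919 + 22919) + 27489)*(sqrt(15624 + 14557) + 5937) = (21000 + 27489)*(sqrt(30181) + 5937) = 48489*(5937 + sqrt(30181)) = 287879193 + 48489*sqrt(30181)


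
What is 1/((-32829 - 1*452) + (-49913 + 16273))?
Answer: -1/66921 ≈ -1.4943e-5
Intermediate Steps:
1/((-32829 - 1*452) + (-49913 + 16273)) = 1/((-32829 - 452) - 33640) = 1/(-33281 - 33640) = 1/(-66921) = -1/66921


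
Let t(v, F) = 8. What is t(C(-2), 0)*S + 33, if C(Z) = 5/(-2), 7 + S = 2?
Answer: -7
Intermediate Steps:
S = -5 (S = -7 + 2 = -5)
C(Z) = -5/2 (C(Z) = 5*(-½) = -5/2)
t(C(-2), 0)*S + 33 = 8*(-5) + 33 = -40 + 33 = -7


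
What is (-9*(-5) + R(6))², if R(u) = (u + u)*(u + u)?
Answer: 35721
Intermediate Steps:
R(u) = 4*u² (R(u) = (2*u)*(2*u) = 4*u²)
(-9*(-5) + R(6))² = (-9*(-5) + 4*6²)² = (45 + 4*36)² = (45 + 144)² = 189² = 35721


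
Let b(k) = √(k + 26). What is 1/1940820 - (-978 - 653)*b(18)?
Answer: 1/1940820 + 3262*√11 ≈ 10819.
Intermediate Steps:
b(k) = √(26 + k)
1/1940820 - (-978 - 653)*b(18) = 1/1940820 - (-978 - 653)*√(26 + 18) = 1/1940820 - (-1631)*√44 = 1/1940820 - (-1631)*2*√11 = 1/1940820 - (-3262)*√11 = 1/1940820 + 3262*√11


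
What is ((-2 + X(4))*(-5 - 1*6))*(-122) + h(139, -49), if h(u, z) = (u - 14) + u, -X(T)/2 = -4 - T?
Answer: 19052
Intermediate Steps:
X(T) = 8 + 2*T (X(T) = -2*(-4 - T) = 8 + 2*T)
h(u, z) = -14 + 2*u (h(u, z) = (-14 + u) + u = -14 + 2*u)
((-2 + X(4))*(-5 - 1*6))*(-122) + h(139, -49) = ((-2 + (8 + 2*4))*(-5 - 1*6))*(-122) + (-14 + 2*139) = ((-2 + (8 + 8))*(-5 - 6))*(-122) + (-14 + 278) = ((-2 + 16)*(-11))*(-122) + 264 = (14*(-11))*(-122) + 264 = -154*(-122) + 264 = 18788 + 264 = 19052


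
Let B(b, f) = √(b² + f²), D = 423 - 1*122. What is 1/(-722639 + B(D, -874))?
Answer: -722639/522206269844 - √854477/522206269844 ≈ -1.3856e-6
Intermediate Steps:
D = 301 (D = 423 - 122 = 301)
1/(-722639 + B(D, -874)) = 1/(-722639 + √(301² + (-874)²)) = 1/(-722639 + √(90601 + 763876)) = 1/(-722639 + √854477)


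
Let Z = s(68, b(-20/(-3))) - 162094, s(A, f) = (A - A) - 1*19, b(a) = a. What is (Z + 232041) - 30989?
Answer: 38939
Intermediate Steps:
s(A, f) = -19 (s(A, f) = 0 - 19 = -19)
Z = -162113 (Z = -19 - 162094 = -162113)
(Z + 232041) - 30989 = (-162113 + 232041) - 30989 = 69928 - 30989 = 38939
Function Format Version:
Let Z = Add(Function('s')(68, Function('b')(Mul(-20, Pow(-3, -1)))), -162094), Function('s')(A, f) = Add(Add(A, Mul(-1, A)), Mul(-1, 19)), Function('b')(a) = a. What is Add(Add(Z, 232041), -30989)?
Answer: 38939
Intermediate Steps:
Function('s')(A, f) = -19 (Function('s')(A, f) = Add(0, -19) = -19)
Z = -162113 (Z = Add(-19, -162094) = -162113)
Add(Add(Z, 232041), -30989) = Add(Add(-162113, 232041), -30989) = Add(69928, -30989) = 38939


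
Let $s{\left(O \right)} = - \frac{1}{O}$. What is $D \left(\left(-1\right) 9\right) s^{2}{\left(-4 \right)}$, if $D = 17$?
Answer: $- \frac{153}{16} \approx -9.5625$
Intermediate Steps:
$D \left(\left(-1\right) 9\right) s^{2}{\left(-4 \right)} = 17 \left(\left(-1\right) 9\right) \left(- \frac{1}{-4}\right)^{2} = 17 \left(-9\right) \left(\left(-1\right) \left(- \frac{1}{4}\right)\right)^{2} = - \frac{153}{16}$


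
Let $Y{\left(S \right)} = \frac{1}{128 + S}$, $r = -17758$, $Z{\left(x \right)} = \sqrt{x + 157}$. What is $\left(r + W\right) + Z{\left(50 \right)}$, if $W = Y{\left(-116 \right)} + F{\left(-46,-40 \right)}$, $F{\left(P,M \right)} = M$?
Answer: $- \frac{213575}{12} + 3 \sqrt{23} \approx -17784.0$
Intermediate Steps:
$Z{\left(x \right)} = \sqrt{157 + x}$
$W = - \frac{479}{12}$ ($W = \frac{1}{128 - 116} - 40 = \frac{1}{12} - 40 = - \frac{479}{12} \approx -39.917$)
$\left(r + W\right) + Z{\left(50 \right)} = \left(-17758 - \frac{479}{12}\right) + \sqrt{157 + 50} = - \frac{213575}{12} + \sqrt{207} = - \frac{213575}{12} + 3 \sqrt{23}$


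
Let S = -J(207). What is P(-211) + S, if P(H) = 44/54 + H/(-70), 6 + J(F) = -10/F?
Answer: 429371/43470 ≈ 9.8774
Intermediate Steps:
J(F) = -6 - 10/F
P(H) = 22/27 - H/70 (P(H) = 44*(1/54) + H*(-1/70) = 22/27 - H/70)
S = 1252/207 (S = -(-6 - 10/207) = -1*(-1252/207) = 1252/207 ≈ 6.0483)
P(-211) + S = (22/27 - 1/70*(-211)) + 1252/207 = (22/27 + 211/70) + 1252/207 = 7237/1890 + 1252/207 = 429371/43470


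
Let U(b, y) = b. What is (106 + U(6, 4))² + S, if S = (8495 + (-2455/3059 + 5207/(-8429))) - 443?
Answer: 531017047948/25784311 ≈ 20595.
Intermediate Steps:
S = 207578650764/25784311 (S = (8495 + (-2455*1/3059 + 5207*(-1/8429))) - 443 = (8495 + (-2455/3059 - 5207/8429)) - 443 = (8495 - 36621408/25784311) - 443 = 219001100537/25784311 - 443 = 207578650764/25784311 ≈ 8050.6)
(106 + U(6, 4))² + S = (106 + 6)² + 207578650764/25784311 = 112² + 207578650764/25784311 = 12544 + 207578650764/25784311 = 531017047948/25784311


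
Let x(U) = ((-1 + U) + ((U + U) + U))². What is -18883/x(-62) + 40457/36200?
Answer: 1824809857/2244436200 ≈ 0.81304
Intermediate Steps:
x(U) = (-1 + 4*U)² (x(U) = ((-1 + U) + (2*U + U))² = ((-1 + U) + 3*U)² = (-1 + 4*U)²)
-18883/x(-62) + 40457/36200 = -18883/(-1 + 4*(-62))² + 40457/36200 = -18883/(-1 - 248)² + 40457*(1/36200) = -18883/((-249)²) + 40457/36200 = -18883/62001 + 40457/36200 = 1824809857/2244436200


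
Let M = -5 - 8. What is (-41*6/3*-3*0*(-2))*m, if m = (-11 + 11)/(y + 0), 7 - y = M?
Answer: 0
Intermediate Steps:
M = -13
y = 20 (y = 7 - 1*(-13) = 7 + 13 = 20)
m = 0 (m = (-11 + 11)/(20 + 0) = 0/20 = 0*(1/20) = 0)
(-41*6/3*-3*0*(-2))*m = -41*6/3*-3*0*(-2)*0 = -41*6*(⅓)*0*(-2)*0 = -82*0*0 = -41*0*0 = 0*0 = 0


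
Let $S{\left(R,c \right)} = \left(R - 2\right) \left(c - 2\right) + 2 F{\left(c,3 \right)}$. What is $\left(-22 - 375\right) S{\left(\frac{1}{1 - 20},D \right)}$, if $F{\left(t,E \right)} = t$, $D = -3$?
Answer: $- \frac{32157}{19} \approx -1692.5$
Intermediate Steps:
$S{\left(R,c \right)} = 2 c + \left(-2 + R\right) \left(-2 + c\right)$ ($S{\left(R,c \right)} = \left(R - 2\right) \left(c - 2\right) + 2 c = \left(-2 + R\right) \left(-2 + c\right) + 2 c = 2 c + \left(-2 + R\right) \left(-2 + c\right)$)
$\left(-22 - 375\right) S{\left(\frac{1}{1 - 20},D \right)} = \left(-22 - 375\right) \left(4 - \frac{2}{1 - 20} + \frac{1}{1 - 20} \left(-3\right)\right) = - 397 \left(4 - \frac{2}{-19} + \frac{1}{-19} \left(-3\right)\right) = - 397 \left(4 - - \frac{2}{19} - - \frac{3}{19}\right) = - 397 \left(4 + \frac{2}{19} + \frac{3}{19}\right) = \left(-397\right) \frac{81}{19} = - \frac{32157}{19}$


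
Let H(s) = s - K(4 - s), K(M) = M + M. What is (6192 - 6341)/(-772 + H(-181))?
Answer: 149/1323 ≈ 0.11262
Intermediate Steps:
K(M) = 2*M
H(s) = -8 + 3*s (H(s) = s - 2*(4 - s) = s - (8 - 2*s) = s + (-8 + 2*s) = -8 + 3*s)
(6192 - 6341)/(-772 + H(-181)) = (6192 - 6341)/(-772 + (-8 + 3*(-181))) = -149/(-772 + (-8 - 543)) = -149/(-772 - 551) = -149/(-1323) = -149*(-1/1323) = 149/1323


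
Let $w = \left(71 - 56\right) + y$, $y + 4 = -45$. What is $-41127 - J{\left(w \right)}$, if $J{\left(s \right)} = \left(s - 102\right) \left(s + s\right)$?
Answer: $-50375$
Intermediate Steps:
$y = -49$ ($y = -4 - 45 = -49$)
$w = -34$ ($w = \left(71 - 56\right) - 49 = 15 - 49 = -34$)
$J{\left(s \right)} = 2 s \left(-102 + s\right)$ ($J{\left(s \right)} = \left(-102 + s\right) 2 s = 2 s \left(-102 + s\right)$)
$-41127 - J{\left(w \right)} = -41127 - 2 \left(-34\right) \left(-102 - 34\right) = -41127 - 2 \left(-34\right) \left(-136\right) = -41127 - 9248 = -50375$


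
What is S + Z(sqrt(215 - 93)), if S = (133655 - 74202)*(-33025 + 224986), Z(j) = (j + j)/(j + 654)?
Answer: 2439991899823279/213797 + 654*sqrt(122)/213797 ≈ 1.1413e+10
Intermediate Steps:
Z(j) = 2*j/(654 + j) (Z(j) = (2*j)/(654 + j) = 2*j/(654 + j))
S = 11412657333 (S = 59453*191961 = 11412657333)
S + Z(sqrt(215 - 93)) = 11412657333 + 2*sqrt(215 - 93)/(654 + sqrt(215 - 93)) = 11412657333 + 2*sqrt(122)/(654 + sqrt(122))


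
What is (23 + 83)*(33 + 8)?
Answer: 4346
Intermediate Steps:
(23 + 83)*(33 + 8) = 106*41 = 4346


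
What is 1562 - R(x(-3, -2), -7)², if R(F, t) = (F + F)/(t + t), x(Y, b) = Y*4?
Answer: 76394/49 ≈ 1559.1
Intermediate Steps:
x(Y, b) = 4*Y
R(F, t) = F/t (R(F, t) = (2*F)/((2*t)) = (2*F)*(1/(2*t)) = F/t)
1562 - R(x(-3, -2), -7)² = 1562 - ((4*(-3))/(-7))² = 1562 - (-12*(-⅐))² = 1562 - (12/7)² = 1562 - 1*144/49 = 1562 - 144/49 = 76394/49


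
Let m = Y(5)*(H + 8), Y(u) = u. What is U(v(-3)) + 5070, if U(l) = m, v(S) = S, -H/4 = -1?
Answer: 5130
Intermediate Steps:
H = 4 (H = -4*(-1) = 4)
m = 60 (m = 5*(4 + 8) = 5*12 = 60)
U(l) = 60
U(v(-3)) + 5070 = 60 + 5070 = 5130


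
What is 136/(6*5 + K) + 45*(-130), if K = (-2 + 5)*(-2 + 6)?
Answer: -122782/21 ≈ -5846.8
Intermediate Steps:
K = 12 (K = 3*4 = 12)
136/(6*5 + K) + 45*(-130) = 136/(6*5 + 12) + 45*(-130) = 136/(30 + 12) - 5850 = 136/42 - 5850 = 136*(1/42) - 5850 = 68/21 - 5850 = -122782/21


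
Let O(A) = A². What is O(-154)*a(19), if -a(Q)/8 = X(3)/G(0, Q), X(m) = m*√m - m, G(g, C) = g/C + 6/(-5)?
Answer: -474320 + 474320*√3 ≈ 3.4723e+5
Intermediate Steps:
G(g, C) = -6/5 + g/C (G(g, C) = g/C + 6*(-⅕) = g/C - 6/5 = -6/5 + g/C)
X(m) = m^(3/2) - m
a(Q) = -20 + 20*√3 (a(Q) = -8*(3^(3/2) - 1*3)/(-6/5 + 0/Q) = -8*(3*√3 - 3)/(-6/5 + 0) = -8*(-3 + 3*√3)/(-6/5) = -8*(-3 + 3*√3)*(-5)/6 = -8*(5/2 - 5*√3/2) = -20 + 20*√3)
O(-154)*a(19) = (-154)²*(-20 + 20*√3) = 23716*(-20 + 20*√3) = -474320 + 474320*√3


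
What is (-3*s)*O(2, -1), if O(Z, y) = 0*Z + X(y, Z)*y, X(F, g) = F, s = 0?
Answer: 0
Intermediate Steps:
O(Z, y) = y² (O(Z, y) = 0*Z + y*y = 0 + y² = y²)
(-3*s)*O(2, -1) = -3*0*(-1)² = 0*1 = 0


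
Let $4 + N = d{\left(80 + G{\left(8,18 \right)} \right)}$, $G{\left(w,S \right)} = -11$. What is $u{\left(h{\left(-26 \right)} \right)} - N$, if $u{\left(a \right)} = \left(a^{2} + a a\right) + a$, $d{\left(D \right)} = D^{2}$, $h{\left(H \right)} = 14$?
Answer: $-4351$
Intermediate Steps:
$u{\left(a \right)} = a + 2 a^{2}$ ($u{\left(a \right)} = \left(a^{2} + a^{2}\right) + a = 2 a^{2} + a = a + 2 a^{2}$)
$N = 4757$ ($N = -4 + \left(80 - 11\right)^{2} = -4 + 69^{2} = -4 + 4761 = 4757$)
$u{\left(h{\left(-26 \right)} \right)} - N = 14 \left(1 + 2 \cdot 14\right) - 4757 = 14 \left(1 + 28\right) - 4757 = 14 \cdot 29 - 4757 = 406 - 4757 = -4351$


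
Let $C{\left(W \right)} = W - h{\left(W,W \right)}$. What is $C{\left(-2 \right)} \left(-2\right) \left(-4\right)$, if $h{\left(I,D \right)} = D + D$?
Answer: $16$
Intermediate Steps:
$h{\left(I,D \right)} = 2 D$
$C{\left(W \right)} = - W$ ($C{\left(W \right)} = W - 2 W = - W$)
$C{\left(-2 \right)} \left(-2\right) \left(-4\right) = \left(-1\right) \left(-2\right) \left(-2\right) \left(-4\right) = 2 \left(-2\right) \left(-4\right) = \left(-4\right) \left(-4\right) = 16$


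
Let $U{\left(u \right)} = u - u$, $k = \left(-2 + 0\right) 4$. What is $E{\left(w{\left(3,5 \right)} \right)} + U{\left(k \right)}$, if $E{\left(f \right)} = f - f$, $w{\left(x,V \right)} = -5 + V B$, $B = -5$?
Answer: $0$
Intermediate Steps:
$w{\left(x,V \right)} = -5 - 5 V$ ($w{\left(x,V \right)} = -5 + V \left(-5\right) = -5 - 5 V$)
$k = -8$ ($k = \left(-2\right) 4 = -8$)
$E{\left(f \right)} = 0$
$U{\left(u \right)} = 0$
$E{\left(w{\left(3,5 \right)} \right)} + U{\left(k \right)} = 0 + 0 = 0$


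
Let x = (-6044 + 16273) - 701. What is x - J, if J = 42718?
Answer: -33190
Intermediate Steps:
x = 9528 (x = 10229 - 701 = 9528)
x - J = 9528 - 1*42718 = 9528 - 42718 = -33190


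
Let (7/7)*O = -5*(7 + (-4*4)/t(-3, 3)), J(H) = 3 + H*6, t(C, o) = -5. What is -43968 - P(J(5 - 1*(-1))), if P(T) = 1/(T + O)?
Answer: -527615/12 ≈ -43968.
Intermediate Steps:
J(H) = 3 + 6*H
O = -51 (O = -5*(7 - 4*4/(-5)) = -5*(7 - 16*(-⅕)) = -5*(7 + 16/5) = -5*51/5 = -51)
P(T) = 1/(-51 + T) (P(T) = 1/(T - 51) = 1/(-51 + T))
-43968 - P(J(5 - 1*(-1))) = -43968 - 1/(-51 + (3 + 6*(5 - 1*(-1)))) = -43968 - 1/(-51 + (3 + 6*(5 + 1))) = -43968 - 1/(-51 + (3 + 6*6)) = -43968 - 1/(-51 + (3 + 36)) = -43968 - 1/(-51 + 39) = -43968 - 1/(-12) = -43968 - 1*(-1/12) = -43968 + 1/12 = -527615/12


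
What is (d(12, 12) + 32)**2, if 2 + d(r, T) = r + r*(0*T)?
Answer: 1764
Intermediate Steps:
d(r, T) = -2 + r (d(r, T) = -2 + (r + r*(0*T)) = -2 + (r + r*0) = -2 + (r + 0) = -2 + r)
(d(12, 12) + 32)**2 = ((-2 + 12) + 32)**2 = (10 + 32)**2 = 42**2 = 1764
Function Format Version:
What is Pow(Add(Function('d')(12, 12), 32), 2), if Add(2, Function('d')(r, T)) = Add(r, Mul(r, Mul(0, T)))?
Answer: 1764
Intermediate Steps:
Function('d')(r, T) = Add(-2, r) (Function('d')(r, T) = Add(-2, Add(r, Mul(r, Mul(0, T)))) = Add(-2, Add(r, Mul(r, 0))) = Add(-2, Add(r, 0)) = Add(-2, r))
Pow(Add(Function('d')(12, 12), 32), 2) = Pow(Add(Add(-2, 12), 32), 2) = Pow(Add(10, 32), 2) = Pow(42, 2) = 1764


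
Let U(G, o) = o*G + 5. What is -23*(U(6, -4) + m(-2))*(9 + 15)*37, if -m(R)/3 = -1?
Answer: 326784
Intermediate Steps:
U(G, o) = 5 + G*o (U(G, o) = G*o + 5 = 5 + G*o)
m(R) = 3 (m(R) = -3*(-1) = 3)
-23*(U(6, -4) + m(-2))*(9 + 15)*37 = -23*((5 + 6*(-4)) + 3)*(9 + 15)*37 = -23*((5 - 24) + 3)*24*37 = -23*(-19 + 3)*24*37 = -(-368)*24*37 = -23*(-384)*37 = 8832*37 = 326784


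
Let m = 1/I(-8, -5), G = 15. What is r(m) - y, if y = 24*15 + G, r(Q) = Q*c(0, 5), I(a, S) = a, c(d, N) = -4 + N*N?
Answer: -3021/8 ≈ -377.63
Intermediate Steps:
c(d, N) = -4 + N²
m = -⅛ (m = 1/(-8) = -⅛ ≈ -0.12500)
r(Q) = 21*Q (r(Q) = Q*(-4 + 5²) = Q*(-4 + 25) = Q*21 = 21*Q)
y = 375 (y = 24*15 + 15 = 360 + 15 = 375)
r(m) - y = 21*(-⅛) - 1*375 = -21/8 - 375 = -3021/8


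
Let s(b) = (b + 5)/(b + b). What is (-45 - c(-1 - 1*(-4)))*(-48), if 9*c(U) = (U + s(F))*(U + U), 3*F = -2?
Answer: 2152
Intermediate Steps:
F = -⅔ (F = (⅓)*(-2) = -⅔ ≈ -0.66667)
s(b) = (5 + b)/(2*b) (s(b) = (5 + b)/((2*b)) = (5 + b)*(1/(2*b)) = (5 + b)/(2*b))
c(U) = 2*U*(-13/4 + U)/9 (c(U) = ((U + (5 - ⅔)/(2*(-⅔)))*(U + U))/9 = ((U + (½)*(-3/2)*(13/3))*(2*U))/9 = ((U - 13/4)*(2*U))/9 = ((-13/4 + U)*(2*U))/9 = (2*U*(-13/4 + U))/9 = 2*U*(-13/4 + U)/9)
(-45 - c(-1 - 1*(-4)))*(-48) = (-45 - (-1 - 1*(-4))*(-13 + 4*(-1 - 1*(-4)))/18)*(-48) = (-45 - (-1 + 4)*(-13 + 4*(-1 + 4))/18)*(-48) = (-45 - 3*(-13 + 4*3)/18)*(-48) = (-45 - 3*(-13 + 12)/18)*(-48) = (-45 - 3*(-1)/18)*(-48) = (-45 - 1*(-⅙))*(-48) = (-45 + ⅙)*(-48) = -269/6*(-48) = 2152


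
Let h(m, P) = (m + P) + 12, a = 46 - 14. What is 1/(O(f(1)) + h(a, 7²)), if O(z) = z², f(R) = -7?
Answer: 1/142 ≈ 0.0070423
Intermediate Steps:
a = 32
h(m, P) = 12 + P + m (h(m, P) = (P + m) + 12 = 12 + P + m)
1/(O(f(1)) + h(a, 7²)) = 1/((-7)² + (12 + 7² + 32)) = 1/(49 + (12 + 49 + 32)) = 1/(49 + 93) = 1/142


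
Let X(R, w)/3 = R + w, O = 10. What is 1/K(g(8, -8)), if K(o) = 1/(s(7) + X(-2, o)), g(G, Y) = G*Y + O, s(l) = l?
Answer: -161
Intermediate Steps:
g(G, Y) = 10 + G*Y (g(G, Y) = G*Y + 10 = 10 + G*Y)
X(R, w) = 3*R + 3*w (X(R, w) = 3*(R + w) = 3*R + 3*w)
K(o) = 1/(1 + 3*o) (K(o) = 1/(7 + (3*(-2) + 3*o)) = 1/(7 + (-6 + 3*o)) = 1/(1 + 3*o))
1/K(g(8, -8)) = 1/(1/(1 + 3*(10 + 8*(-8)))) = 1/(1/(1 + 3*(10 - 64))) = 1/(1/(1 + 3*(-54))) = 1/(1/(1 - 162)) = 1/(1/(-161)) = 1/(-1/161) = -161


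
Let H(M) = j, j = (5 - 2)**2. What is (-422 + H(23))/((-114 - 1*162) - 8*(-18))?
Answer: 413/132 ≈ 3.1288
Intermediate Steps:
j = 9 (j = 3**2 = 9)
H(M) = 9
(-422 + H(23))/((-114 - 1*162) - 8*(-18)) = (-422 + 9)/((-114 - 1*162) - 8*(-18)) = -413/((-114 - 162) + 144) = -413/(-276 + 144) = -413/(-132) = -413*(-1/132) = 413/132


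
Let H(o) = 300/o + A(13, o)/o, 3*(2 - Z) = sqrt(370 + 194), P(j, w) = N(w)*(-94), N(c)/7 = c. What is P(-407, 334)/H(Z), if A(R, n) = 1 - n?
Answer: -435588104/268015 + 132302744*sqrt(141)/268015 ≈ 4236.4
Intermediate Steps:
N(c) = 7*c
P(j, w) = -658*w (P(j, w) = (7*w)*(-94) = -658*w)
Z = 2 - 2*sqrt(141)/3 (Z = 2 - sqrt(370 + 194)/3 = 2 - 2*sqrt(141)/3 ≈ -5.9162)
H(o) = 300/o + (1 - o)/o
P(-407, 334)/H(Z) = (-658*334)/(((301 - (2 - 2*sqrt(141)/3))/(2 - 2*sqrt(141)/3))) = -219772*(2 - 2*sqrt(141)/3)/(301 + (-2 + 2*sqrt(141)/3)) = -219772*(2 - 2*sqrt(141)/3)/(299 + 2*sqrt(141)/3)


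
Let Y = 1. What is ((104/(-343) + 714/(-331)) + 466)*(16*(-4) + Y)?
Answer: -473643468/16219 ≈ -29203.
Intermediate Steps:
((104/(-343) + 714/(-331)) + 466)*(16*(-4) + Y) = ((104/(-343) + 714/(-331)) + 466)*(16*(-4) + 1) = ((104*(-1/343) + 714*(-1/331)) + 466)*(-64 + 1) = ((-104/343 - 714/331) + 466)*(-63) = (-279326/113533 + 466)*(-63) = (52627052/113533)*(-63) = -473643468/16219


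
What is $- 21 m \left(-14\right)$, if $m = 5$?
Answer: $1470$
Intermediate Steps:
$- 21 m \left(-14\right) = \left(-21\right) 5 \left(-14\right) = \left(-105\right) \left(-14\right) = 1470$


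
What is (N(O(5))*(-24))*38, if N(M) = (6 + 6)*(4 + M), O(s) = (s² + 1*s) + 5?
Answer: -426816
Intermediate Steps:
O(s) = 5 + s + s² (O(s) = (s² + s) + 5 = (s + s²) + 5 = 5 + s + s²)
N(M) = 48 + 12*M (N(M) = 12*(4 + M) = 48 + 12*M)
(N(O(5))*(-24))*38 = ((48 + 12*(5 + 5 + 5²))*(-24))*38 = ((48 + 12*(5 + 5 + 25))*(-24))*38 = ((48 + 12*35)*(-24))*38 = ((48 + 420)*(-24))*38 = (468*(-24))*38 = -11232*38 = -426816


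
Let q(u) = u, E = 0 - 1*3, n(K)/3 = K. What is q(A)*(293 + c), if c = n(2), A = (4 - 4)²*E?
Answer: 0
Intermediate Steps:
n(K) = 3*K
E = -3 (E = 0 - 3 = -3)
A = 0 (A = (4 - 4)²*(-3) = 0²*(-3) = 0*(-3) = 0)
c = 6 (c = 3*2 = 6)
q(A)*(293 + c) = 0*(293 + 6) = 0*299 = 0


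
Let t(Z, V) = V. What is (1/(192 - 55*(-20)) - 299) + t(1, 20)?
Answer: -360467/1292 ≈ -279.00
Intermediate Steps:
(1/(192 - 55*(-20)) - 299) + t(1, 20) = (1/(192 - 55*(-20)) - 299) + 20 = (1/(192 + 1100) - 299) + 20 = (1/1292 - 299) + 20 = -386307/1292 + 20 = -360467/1292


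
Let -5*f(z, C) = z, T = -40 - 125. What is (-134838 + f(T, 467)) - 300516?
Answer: -435321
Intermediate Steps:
T = -165
f(z, C) = -z/5
(-134838 + f(T, 467)) - 300516 = (-134838 - ⅕*(-165)) - 300516 = (-134838 + 33) - 300516 = -134805 - 300516 = -435321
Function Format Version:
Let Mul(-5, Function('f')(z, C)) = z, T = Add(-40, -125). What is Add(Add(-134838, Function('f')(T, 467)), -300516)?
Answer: -435321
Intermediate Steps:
T = -165
Function('f')(z, C) = Mul(Rational(-1, 5), z)
Add(Add(-134838, Function('f')(T, 467)), -300516) = Add(Add(-134838, Mul(Rational(-1, 5), -165)), -300516) = Add(Add(-134838, 33), -300516) = Add(-134805, -300516) = -435321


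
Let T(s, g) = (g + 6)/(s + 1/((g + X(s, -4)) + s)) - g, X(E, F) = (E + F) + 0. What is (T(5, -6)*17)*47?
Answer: 4794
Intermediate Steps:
X(E, F) = E + F
T(s, g) = -g + (6 + g)/(s + 1/(-4 + g + 2*s)) (T(s, g) = (g + 6)/(s + 1/((g + (s - 4)) + s)) - g = (6 + g)/(s + 1/((g + (-4 + s)) + s)) - g = (6 + g)/(s + 1/((-4 + g + s) + s)) - g = (6 + g)/(s + 1/(-4 + g + 2*s)) - g = -g + (6 + g)/(s + 1/(-4 + g + 2*s)))
(T(5, -6)*17)*47 = (((-24 - 6 + (-6)² + 12*5 - 1*5*(-6)² - 2*(-6)*5² + 6*(-6)*5)/(1 - 4*5 + 2*5² - 6*5))*17)*47 = (((-24 - 6 + 36 + 60 - 1*5*36 - 2*(-6)*25 - 180)/(1 - 20 + 2*25 - 30))*17)*47 = (((-24 - 6 + 36 + 60 - 180 + 300 - 180)/(1 - 20 + 50 - 30))*17)*47 = ((6/1)*17)*47 = ((1*6)*17)*47 = (6*17)*47 = 102*47 = 4794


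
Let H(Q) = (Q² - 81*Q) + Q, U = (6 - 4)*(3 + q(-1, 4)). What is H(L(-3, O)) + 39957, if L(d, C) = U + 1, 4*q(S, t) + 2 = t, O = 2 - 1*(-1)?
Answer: 39381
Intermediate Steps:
O = 3 (O = 2 + 1 = 3)
q(S, t) = -½ + t/4
U = 7 (U = (6 - 4)*(3 + (-½ + (¼)*4)) = 2*(3 + (-½ + 1)) = 2*(3 + ½) = 2*(7/2) = 7)
L(d, C) = 8 (L(d, C) = 7 + 1 = 8)
H(Q) = Q² - 80*Q
H(L(-3, O)) + 39957 = 8*(-80 + 8) + 39957 = 8*(-72) + 39957 = -576 + 39957 = 39381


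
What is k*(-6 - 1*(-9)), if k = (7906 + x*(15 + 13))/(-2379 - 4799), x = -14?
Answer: -11271/3589 ≈ -3.1404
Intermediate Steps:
k = -3757/3589 (k = (7906 - 14*(15 + 13))/(-2379 - 4799) = (7906 - 14*28)/(-7178) = (7906 - 392)*(-1/7178) = 7514*(-1/7178) = -3757/3589 ≈ -1.0468)
k*(-6 - 1*(-9)) = -3757*(-6 - 1*(-9))/3589 = -3757*(-6 + 9)/3589 = -3757/3589*3 = -11271/3589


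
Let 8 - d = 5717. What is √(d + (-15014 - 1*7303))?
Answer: 9*I*√346 ≈ 167.41*I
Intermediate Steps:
d = -5709 (d = 8 - 1*5717 = 8 - 5717 = -5709)
√(d + (-15014 - 1*7303)) = √(-5709 + (-15014 - 1*7303)) = √(-5709 + (-15014 - 7303)) = √(-5709 - 22317) = √(-28026) = 9*I*√346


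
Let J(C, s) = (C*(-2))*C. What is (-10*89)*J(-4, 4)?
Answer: 28480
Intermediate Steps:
J(C, s) = -2*C² (J(C, s) = (-2*C)*C = -2*C²)
(-10*89)*J(-4, 4) = (-10*89)*(-2*(-4)²) = -(-1780)*16 = -890*(-32) = 28480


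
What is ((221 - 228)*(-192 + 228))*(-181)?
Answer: 45612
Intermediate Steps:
((221 - 228)*(-192 + 228))*(-181) = -7*36*(-181) = -252*(-181) = 45612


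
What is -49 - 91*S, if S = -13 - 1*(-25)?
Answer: -1141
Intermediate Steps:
S = 12 (S = -13 + 25 = 12)
-49 - 91*S = -49 - 91*12 = -49 - 1092 = -1141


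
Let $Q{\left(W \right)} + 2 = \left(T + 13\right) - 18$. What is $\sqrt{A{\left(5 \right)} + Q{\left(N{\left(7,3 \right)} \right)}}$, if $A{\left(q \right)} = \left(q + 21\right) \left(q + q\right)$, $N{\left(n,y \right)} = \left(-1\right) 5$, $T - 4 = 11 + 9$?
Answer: $\sqrt{277} \approx 16.643$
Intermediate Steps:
$T = 24$ ($T = 4 + \left(11 + 9\right) = 4 + 20 = 24$)
$N{\left(n,y \right)} = -5$
$Q{\left(W \right)} = 17$ ($Q{\left(W \right)} = -2 + \left(\left(24 + 13\right) - 18\right) = -2 + \left(37 - 18\right) = -2 + 19 = 17$)
$A{\left(q \right)} = 2 q \left(21 + q\right)$ ($A{\left(q \right)} = \left(21 + q\right) 2 q = 2 q \left(21 + q\right)$)
$\sqrt{A{\left(5 \right)} + Q{\left(N{\left(7,3 \right)} \right)}} = \sqrt{2 \cdot 5 \left(21 + 5\right) + 17} = \sqrt{2 \cdot 5 \cdot 26 + 17} = \sqrt{260 + 17} = \sqrt{277}$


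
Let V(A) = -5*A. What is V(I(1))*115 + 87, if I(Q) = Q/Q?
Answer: -488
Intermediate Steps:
I(Q) = 1
V(I(1))*115 + 87 = -5*1*115 + 87 = -5*115 + 87 = -575 + 87 = -488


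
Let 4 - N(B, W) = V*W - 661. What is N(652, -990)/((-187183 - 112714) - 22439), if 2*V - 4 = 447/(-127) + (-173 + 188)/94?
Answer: -11720075/3848047168 ≈ -0.0030457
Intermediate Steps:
V = 7639/23876 (V = 2 + (447/(-127) + (-173 + 188)/94)/2 = 2 + (447*(-1/127) + 15*(1/94))/2 = 2 + (-447/127 + 15/94)/2 = 2 + (½)*(-40113/11938) = 2 - 40113/23876 = 7639/23876 ≈ 0.31994)
N(B, W) = 665 - 7639*W/23876 (N(B, W) = 4 - (7639*W/23876 - 661) = 4 - (-661 + 7639*W/23876) = 4 + (661 - 7639*W/23876) = 665 - 7639*W/23876)
N(652, -990)/((-187183 - 112714) - 22439) = (665 - 7639/23876*(-990))/((-187183 - 112714) - 22439) = (665 + 3781305/11938)/(-299897 - 22439) = (11720075/11938)/(-322336) = (11720075/11938)*(-1/322336) = -11720075/3848047168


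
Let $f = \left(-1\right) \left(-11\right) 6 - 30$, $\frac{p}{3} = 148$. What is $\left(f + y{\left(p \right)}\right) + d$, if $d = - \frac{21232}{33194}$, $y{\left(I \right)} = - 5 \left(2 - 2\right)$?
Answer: $\frac{586876}{16597} \approx 35.36$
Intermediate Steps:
$p = 444$ ($p = 3 \cdot 148 = 444$)
$y{\left(I \right)} = 0$ ($y{\left(I \right)} = \left(-5\right) 0 = 0$)
$f = 36$ ($f = 11 \cdot 6 - 30 = 66 - 30 = 36$)
$d = - \frac{10616}{16597}$ ($d = \left(-21232\right) \frac{1}{33194} = - \frac{10616}{16597} \approx -0.63963$)
$\left(f + y{\left(p \right)}\right) + d = \left(36 + 0\right) - \frac{10616}{16597} = 36 - \frac{10616}{16597} = \frac{586876}{16597}$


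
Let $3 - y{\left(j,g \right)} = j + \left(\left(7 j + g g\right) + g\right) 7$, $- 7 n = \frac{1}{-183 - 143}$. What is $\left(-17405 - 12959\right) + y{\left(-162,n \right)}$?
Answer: $- \frac{16560672535}{743932} \approx -22261.0$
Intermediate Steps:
$n = \frac{1}{2282}$ ($n = - \frac{1}{7 \left(-183 - 143\right)} = - \frac{1}{7 \left(-326\right)} = \left(- \frac{1}{7}\right) \left(- \frac{1}{326}\right) = \frac{1}{2282} \approx 0.00043821$)
$y{\left(j,g \right)} = 3 - 50 j - 7 g - 7 g^{2}$ ($y{\left(j,g \right)} = 3 - \left(j + \left(\left(7 j + g g\right) + g\right) 7\right) = 3 - \left(j + \left(\left(7 j + g^{2}\right) + g\right) 7\right) = 3 - \left(j + \left(\left(g^{2} + 7 j\right) + g\right) 7\right) = 3 - \left(j + \left(g + g^{2} + 7 j\right) 7\right) = 3 - \left(j + \left(7 g + 7 g^{2} + 49 j\right)\right) = 3 - \left(7 g + 7 g^{2} + 50 j\right) = 3 - 50 j - 7 g - 7 g^{2}$)
$\left(-17405 - 12959\right) + y{\left(-162,n \right)} = \left(-17405 - 12959\right) - \left(- \frac{2641577}{326} + \frac{1}{743932}\right) = -30364 + \left(3 + 8100 - \frac{1}{326} - \frac{1}{743932}\right) = -30364 + \frac{6028078713}{743932} = - \frac{16560672535}{743932}$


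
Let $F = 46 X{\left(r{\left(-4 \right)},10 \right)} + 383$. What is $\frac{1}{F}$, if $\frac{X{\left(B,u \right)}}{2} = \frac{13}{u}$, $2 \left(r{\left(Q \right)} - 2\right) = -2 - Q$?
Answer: $\frac{5}{2513} \approx 0.0019897$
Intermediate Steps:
$r{\left(Q \right)} = 1 - \frac{Q}{2}$ ($r{\left(Q \right)} = 2 + \frac{-2 - Q}{2} = 2 - \left(1 + \frac{Q}{2}\right) = 1 - \frac{Q}{2}$)
$X{\left(B,u \right)} = \frac{26}{u}$ ($X{\left(B,u \right)} = 2 \frac{13}{u} = \frac{26}{u}$)
$F = \frac{2513}{5}$ ($F = 46 \cdot \frac{26}{10} + 383 = 46 \cdot 26 \cdot \frac{1}{10} + 383 = 46 \cdot \frac{13}{5} + 383 = \frac{598}{5} + 383 = \frac{2513}{5} \approx 502.6$)
$\frac{1}{F} = \frac{1}{\frac{2513}{5}} = \frac{5}{2513}$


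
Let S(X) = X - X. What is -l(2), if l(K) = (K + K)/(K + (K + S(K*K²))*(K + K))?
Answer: -⅖ ≈ -0.40000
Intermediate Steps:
S(X) = 0
l(K) = 2*K/(K + 2*K²) (l(K) = (K + K)/(K + (K + 0)*(K + K)) = (2*K)/(K + K*(2*K)) = (2*K)/(K + 2*K²) = 2*K/(K + 2*K²))
-l(2) = -2/(1 + 2*2) = -2/(1 + 4) = -2/5 = -1*⅖ = -⅖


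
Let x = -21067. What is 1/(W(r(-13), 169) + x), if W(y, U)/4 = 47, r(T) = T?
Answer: -1/20879 ≈ -4.7895e-5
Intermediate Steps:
W(y, U) = 188 (W(y, U) = 4*47 = 188)
1/(W(r(-13), 169) + x) = 1/(188 - 21067) = 1/(-20879) = -1/20879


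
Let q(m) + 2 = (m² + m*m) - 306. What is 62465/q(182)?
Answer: 12493/13188 ≈ 0.94730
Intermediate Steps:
q(m) = -308 + 2*m² (q(m) = -2 + ((m² + m*m) - 306) = -2 + ((m² + m²) - 306) = -2 + (2*m² - 306) = -2 + (-306 + 2*m²) = -308 + 2*m²)
62465/q(182) = 62465/(-308 + 2*182²) = 62465/(-308 + 2*33124) = 62465/(-308 + 66248) = 62465/65940 = 62465*(1/65940) = 12493/13188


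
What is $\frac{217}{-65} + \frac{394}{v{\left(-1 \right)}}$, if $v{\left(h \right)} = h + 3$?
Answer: $\frac{12588}{65} \approx 193.66$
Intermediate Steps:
$v{\left(h \right)} = 3 + h$
$\frac{217}{-65} + \frac{394}{v{\left(-1 \right)}} = \frac{217}{-65} + \frac{394}{3 - 1} = 217 \left(- \frac{1}{65}\right) + \frac{394}{2} = - \frac{217}{65} + 394 \cdot \frac{1}{2} = - \frac{217}{65} + 197 = \frac{12588}{65}$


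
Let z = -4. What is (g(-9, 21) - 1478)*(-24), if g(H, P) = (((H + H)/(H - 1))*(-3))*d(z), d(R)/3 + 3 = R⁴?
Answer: 669192/5 ≈ 1.3384e+5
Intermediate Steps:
d(R) = -9 + 3*R⁴
g(H, P) = -4554*H/(-1 + H) (g(H, P) = (((H + H)/(H - 1))*(-3))*(-9 + 3*(-4)⁴) = (((2*H)/(-1 + H))*(-3))*(-9 + 3*256) = ((2*H/(-1 + H))*(-3))*(-9 + 768) = -6*H/(-1 + H)*759 = -4554*H/(-1 + H))
(g(-9, 21) - 1478)*(-24) = (-4554*(-9)/(-1 - 9) - 1478)*(-24) = (-4554*(-9)/(-10) - 1478)*(-24) = (-4554*(-9)*(-⅒) - 1478)*(-24) = (-20493/5 - 1478)*(-24) = -27883/5*(-24) = 669192/5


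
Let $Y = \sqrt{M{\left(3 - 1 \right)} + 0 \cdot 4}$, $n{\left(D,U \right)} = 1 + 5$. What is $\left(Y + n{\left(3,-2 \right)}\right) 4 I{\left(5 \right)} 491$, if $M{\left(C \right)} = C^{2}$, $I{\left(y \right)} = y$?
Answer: $78560$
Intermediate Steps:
$n{\left(D,U \right)} = 6$
$Y = 2$ ($Y = \sqrt{\left(3 - 1\right)^{2} + 0 \cdot 4} = \sqrt{2^{2} + 0} = \sqrt{4 + 0} = \sqrt{4} = 2$)
$\left(Y + n{\left(3,-2 \right)}\right) 4 I{\left(5 \right)} 491 = \left(2 + 6\right) 4 \cdot 5 \cdot 491 = 8 \cdot 20 \cdot 491 = 160 \cdot 491 = 78560$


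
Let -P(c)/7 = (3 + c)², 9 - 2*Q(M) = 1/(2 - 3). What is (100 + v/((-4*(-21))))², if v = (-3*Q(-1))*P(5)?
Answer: 32400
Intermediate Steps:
Q(M) = 5 (Q(M) = 9/2 - 1/(2*(2 - 3)) = 9/2 - ½/(-1) = 9/2 - ½*(-1) = 9/2 + ½ = 5)
P(c) = -7*(3 + c)²
v = 6720 (v = (-3*5)*(-7*(3 + 5)²) = -(-105)*8² = -(-105)*64 = -15*(-448) = 6720)
(100 + v/((-4*(-21))))² = (100 + 6720/((-4*(-21))))² = (100 + 6720/84)² = (100 + 6720*(1/84))² = (100 + 80)² = 180² = 32400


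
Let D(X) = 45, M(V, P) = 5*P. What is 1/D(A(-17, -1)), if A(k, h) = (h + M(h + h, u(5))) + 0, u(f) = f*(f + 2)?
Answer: 1/45 ≈ 0.022222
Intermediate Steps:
u(f) = f*(2 + f)
A(k, h) = 175 + h (A(k, h) = (h + 5*(5*(2 + 5))) + 0 = (h + 5*(5*7)) + 0 = (h + 5*35) + 0 = (h + 175) + 0 = (175 + h) + 0 = 175 + h)
1/D(A(-17, -1)) = 1/45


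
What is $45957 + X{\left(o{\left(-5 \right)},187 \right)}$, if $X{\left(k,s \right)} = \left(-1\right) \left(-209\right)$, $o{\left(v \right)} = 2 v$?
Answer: $46166$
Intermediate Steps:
$X{\left(k,s \right)} = 209$
$45957 + X{\left(o{\left(-5 \right)},187 \right)} = 45957 + 209 = 46166$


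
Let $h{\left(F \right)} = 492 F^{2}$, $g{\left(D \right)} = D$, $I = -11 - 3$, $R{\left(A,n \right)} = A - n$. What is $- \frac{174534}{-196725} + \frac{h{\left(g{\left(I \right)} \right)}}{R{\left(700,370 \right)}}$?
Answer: $\frac{211424238}{721325} \approx 293.11$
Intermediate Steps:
$I = -14$ ($I = -11 - 3 = -14$)
$- \frac{174534}{-196725} + \frac{h{\left(g{\left(I \right)} \right)}}{R{\left(700,370 \right)}} = - \frac{174534}{-196725} + \frac{492 \left(-14\right)^{2}}{700 - 370} = \left(-174534\right) \left(- \frac{1}{196725}\right) + \frac{492 \cdot 196}{700 - 370} = \frac{58178}{65575} + \frac{96432}{330} = \frac{58178}{65575} + 96432 \cdot \frac{1}{330} = \frac{58178}{65575} + \frac{16072}{55} = \frac{211424238}{721325}$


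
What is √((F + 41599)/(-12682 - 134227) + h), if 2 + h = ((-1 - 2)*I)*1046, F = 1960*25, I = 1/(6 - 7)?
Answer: 5*√2706745584669/146909 ≈ 55.995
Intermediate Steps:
I = -1 (I = 1/(-1) = -1)
F = 49000
h = 3136 (h = -2 + ((-1 - 2)*(-1))*1046 = -2 - 3*(-1)*1046 = -2 + 3*1046 = -2 + 3138 = 3136)
√((F + 41599)/(-12682 - 134227) + h) = √((49000 + 41599)/(-12682 - 134227) + 3136) = √(90599/(-146909) + 3136) = √(90599*(-1/146909) + 3136) = √(-90599/146909 + 3136) = √(460616025/146909) = 5*√2706745584669/146909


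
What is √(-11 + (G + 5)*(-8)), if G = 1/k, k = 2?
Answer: I*√55 ≈ 7.4162*I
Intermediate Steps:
G = ½ (G = 1/2 = ½ ≈ 0.50000)
√(-11 + (G + 5)*(-8)) = √(-11 + (½ + 5)*(-8)) = √(-11 + (11/2)*(-8)) = √(-11 - 44) = √(-55) = I*√55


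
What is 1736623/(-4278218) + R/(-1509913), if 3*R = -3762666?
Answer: 391955070371/922819567862 ≈ 0.42474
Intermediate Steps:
R = -1254222 (R = (1/3)*(-3762666) = -1254222)
1736623/(-4278218) + R/(-1509913) = 1736623/(-4278218) - 1254222/(-1509913) = 1736623*(-1/4278218) - 1254222*(-1/1509913) = -248089/611174 + 1254222/1509913 = 391955070371/922819567862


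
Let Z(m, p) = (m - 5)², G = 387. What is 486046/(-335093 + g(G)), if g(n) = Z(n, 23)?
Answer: -486046/189169 ≈ -2.5694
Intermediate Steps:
Z(m, p) = (-5 + m)²
g(n) = (-5 + n)²
486046/(-335093 + g(G)) = 486046/(-335093 + (-5 + 387)²) = 486046/(-335093 + 382²) = 486046/(-335093 + 145924) = 486046/(-189169) = 486046*(-1/189169) = -486046/189169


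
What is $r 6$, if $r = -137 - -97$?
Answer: $-240$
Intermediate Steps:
$r = -40$ ($r = -137 + 97 = -40$)
$r 6 = \left(-40\right) 6 = -240$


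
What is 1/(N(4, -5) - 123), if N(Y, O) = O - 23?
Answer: -1/151 ≈ -0.0066225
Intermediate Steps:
N(Y, O) = -23 + O
1/(N(4, -5) - 123) = 1/((-23 - 5) - 123) = 1/(-28 - 123) = 1/(-151) = -1/151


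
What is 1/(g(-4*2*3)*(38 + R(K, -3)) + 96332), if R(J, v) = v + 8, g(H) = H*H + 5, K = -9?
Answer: 1/121315 ≈ 8.2430e-6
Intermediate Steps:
g(H) = 5 + H**2 (g(H) = H**2 + 5 = 5 + H**2)
R(J, v) = 8 + v
1/(g(-4*2*3)*(38 + R(K, -3)) + 96332) = 1/((5 + (-4*2*3)**2)*(38 + (8 - 3)) + 96332) = 1/((5 + (-8*3)**2)*(38 + 5) + 96332) = 1/((5 + (-24)**2)*43 + 96332) = 1/((5 + 576)*43 + 96332) = 1/(581*43 + 96332) = 1/(24983 + 96332) = 1/121315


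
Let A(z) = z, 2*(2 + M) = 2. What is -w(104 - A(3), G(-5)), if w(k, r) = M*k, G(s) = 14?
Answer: 101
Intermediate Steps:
M = -1 (M = -2 + (1/2)*2 = -2 + 1 = -1)
w(k, r) = -k
-w(104 - A(3), G(-5)) = -(-1)*(104 - 1*3) = -(-1)*(104 - 3) = -(-1)*101 = -1*(-101) = 101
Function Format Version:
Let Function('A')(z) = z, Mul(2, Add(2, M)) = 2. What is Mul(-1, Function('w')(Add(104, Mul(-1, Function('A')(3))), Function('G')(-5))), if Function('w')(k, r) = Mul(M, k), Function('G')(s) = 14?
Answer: 101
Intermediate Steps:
M = -1 (M = Add(-2, Mul(Rational(1, 2), 2)) = Add(-2, 1) = -1)
Function('w')(k, r) = Mul(-1, k)
Mul(-1, Function('w')(Add(104, Mul(-1, Function('A')(3))), Function('G')(-5))) = Mul(-1, Mul(-1, Add(104, Mul(-1, 3)))) = Mul(-1, Mul(-1, Add(104, -3))) = Mul(-1, Mul(-1, 101)) = Mul(-1, -101) = 101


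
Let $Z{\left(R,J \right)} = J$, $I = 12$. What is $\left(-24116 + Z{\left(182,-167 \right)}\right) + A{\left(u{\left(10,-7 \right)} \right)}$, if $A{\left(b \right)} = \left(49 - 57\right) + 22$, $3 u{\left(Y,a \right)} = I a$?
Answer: $-24269$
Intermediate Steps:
$u{\left(Y,a \right)} = 4 a$ ($u{\left(Y,a \right)} = \frac{12 a}{3} = 4 a$)
$A{\left(b \right)} = 14$ ($A{\left(b \right)} = -8 + 22 = 14$)
$\left(-24116 + Z{\left(182,-167 \right)}\right) + A{\left(u{\left(10,-7 \right)} \right)} = \left(-24116 - 167\right) + 14 = -24283 + 14 = -24269$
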